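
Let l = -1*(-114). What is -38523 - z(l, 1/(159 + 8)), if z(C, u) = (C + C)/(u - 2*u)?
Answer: -447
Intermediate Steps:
l = 114
z(C, u) = -2*C/u (z(C, u) = (2*C)/((-u)) = (2*C)*(-1/u) = -2*C/u)
-38523 - z(l, 1/(159 + 8)) = -38523 - (-2)*114/(1/(159 + 8)) = -38523 - (-2)*114/(1/167) = -38523 - (-2)*114/1/167 = -38523 - (-2)*114*167 = -38523 - 1*(-38076) = -38523 + 38076 = -447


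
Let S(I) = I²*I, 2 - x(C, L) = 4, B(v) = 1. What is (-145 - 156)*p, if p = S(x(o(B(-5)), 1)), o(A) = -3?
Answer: 2408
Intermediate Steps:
x(C, L) = -2 (x(C, L) = 2 - 1*4 = 2 - 4 = -2)
S(I) = I³
p = -8 (p = (-2)³ = -8)
(-145 - 156)*p = (-145 - 156)*(-8) = -301*(-8) = 2408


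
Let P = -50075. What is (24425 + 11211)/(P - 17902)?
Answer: -35636/67977 ≈ -0.52424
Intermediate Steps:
(24425 + 11211)/(P - 17902) = (24425 + 11211)/(-50075 - 17902) = 35636/(-67977) = 35636*(-1/67977) = -35636/67977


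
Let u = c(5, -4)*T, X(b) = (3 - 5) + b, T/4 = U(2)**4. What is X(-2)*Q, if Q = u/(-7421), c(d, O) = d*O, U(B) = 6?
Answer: -414720/7421 ≈ -55.885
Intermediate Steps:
T = 5184 (T = 4*6**4 = 4*1296 = 5184)
X(b) = -2 + b
c(d, O) = O*d
u = -103680 (u = -4*5*5184 = -20*5184 = -103680)
Q = 103680/7421 (Q = -103680/(-7421) = -103680*(-1/7421) = 103680/7421 ≈ 13.971)
X(-2)*Q = (-2 - 2)*(103680/7421) = -4*103680/7421 = -414720/7421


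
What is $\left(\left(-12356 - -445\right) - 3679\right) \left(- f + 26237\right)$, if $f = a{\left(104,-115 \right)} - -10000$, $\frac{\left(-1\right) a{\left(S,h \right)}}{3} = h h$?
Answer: $-871668080$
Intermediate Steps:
$a{\left(S,h \right)} = - 3 h^{2}$ ($a{\left(S,h \right)} = - 3 h h = - 3 h^{2}$)
$f = -29675$ ($f = - 3 \left(-115\right)^{2} - -10000 = \left(-3\right) 13225 + 10000 = -39675 + 10000 = -29675$)
$\left(\left(-12356 - -445\right) - 3679\right) \left(- f + 26237\right) = \left(\left(-12356 - -445\right) - 3679\right) \left(\left(-1\right) \left(-29675\right) + 26237\right) = \left(\left(-12356 + 445\right) - 3679\right) \left(29675 + 26237\right) = \left(-11911 - 3679\right) 55912 = \left(-15590\right) 55912 = -871668080$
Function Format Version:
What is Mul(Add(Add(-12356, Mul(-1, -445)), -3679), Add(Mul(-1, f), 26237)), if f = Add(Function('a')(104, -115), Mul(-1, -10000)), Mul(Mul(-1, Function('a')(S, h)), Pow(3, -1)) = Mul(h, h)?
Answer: -871668080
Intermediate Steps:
Function('a')(S, h) = Mul(-3, Pow(h, 2)) (Function('a')(S, h) = Mul(-3, Mul(h, h)) = Mul(-3, Pow(h, 2)))
f = -29675 (f = Add(Mul(-3, Pow(-115, 2)), Mul(-1, -10000)) = Add(Mul(-3, 13225), 10000) = Add(-39675, 10000) = -29675)
Mul(Add(Add(-12356, Mul(-1, -445)), -3679), Add(Mul(-1, f), 26237)) = Mul(Add(Add(-12356, Mul(-1, -445)), -3679), Add(Mul(-1, -29675), 26237)) = Mul(Add(Add(-12356, 445), -3679), Add(29675, 26237)) = Mul(Add(-11911, -3679), 55912) = Mul(-15590, 55912) = -871668080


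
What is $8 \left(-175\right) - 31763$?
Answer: $-33163$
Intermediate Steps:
$8 \left(-175\right) - 31763 = -1400 - 31763 = -33163$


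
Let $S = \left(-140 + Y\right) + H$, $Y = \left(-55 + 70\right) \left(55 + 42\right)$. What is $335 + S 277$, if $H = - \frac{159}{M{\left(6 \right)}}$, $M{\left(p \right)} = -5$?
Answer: $\frac{1866993}{5} \approx 3.734 \cdot 10^{5}$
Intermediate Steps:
$Y = 1455$ ($Y = 15 \cdot 97 = 1455$)
$H = \frac{159}{5}$ ($H = - \frac{159}{-5} = \left(-159\right) \left(- \frac{1}{5}\right) = \frac{159}{5} \approx 31.8$)
$S = \frac{6734}{5}$ ($S = \left(-140 + 1455\right) + \frac{159}{5} = 1315 + \frac{159}{5} = \frac{6734}{5} \approx 1346.8$)
$335 + S 277 = 335 + \frac{6734}{5} \cdot 277 = 335 + \frac{1865318}{5} = \frac{1866993}{5}$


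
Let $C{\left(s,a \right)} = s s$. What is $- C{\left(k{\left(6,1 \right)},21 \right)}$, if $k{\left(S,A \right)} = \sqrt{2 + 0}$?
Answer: $-2$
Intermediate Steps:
$k{\left(S,A \right)} = \sqrt{2}$
$C{\left(s,a \right)} = s^{2}$
$- C{\left(k{\left(6,1 \right)},21 \right)} = - \left(\sqrt{2}\right)^{2} = \left(-1\right) 2 = -2$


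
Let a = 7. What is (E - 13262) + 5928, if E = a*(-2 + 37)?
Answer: -7089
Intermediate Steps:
E = 245 (E = 7*(-2 + 37) = 7*35 = 245)
(E - 13262) + 5928 = (245 - 13262) + 5928 = -13017 + 5928 = -7089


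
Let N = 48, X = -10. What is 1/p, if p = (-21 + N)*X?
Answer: -1/270 ≈ -0.0037037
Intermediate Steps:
p = -270 (p = (-21 + 48)*(-10) = 27*(-10) = -270)
1/p = 1/(-270) = -1/270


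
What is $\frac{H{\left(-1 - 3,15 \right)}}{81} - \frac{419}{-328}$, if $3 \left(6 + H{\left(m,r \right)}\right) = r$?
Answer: $\frac{33611}{26568} \approx 1.2651$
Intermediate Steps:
$H{\left(m,r \right)} = -6 + \frac{r}{3}$
$\frac{H{\left(-1 - 3,15 \right)}}{81} - \frac{419}{-328} = \frac{-6 + \frac{1}{3} \cdot 15}{81} - \frac{419}{-328} = \left(-6 + 5\right) \frac{1}{81} - - \frac{419}{328} = \left(-1\right) \frac{1}{81} + \frac{419}{328} = - \frac{1}{81} + \frac{419}{328} = \frac{33611}{26568}$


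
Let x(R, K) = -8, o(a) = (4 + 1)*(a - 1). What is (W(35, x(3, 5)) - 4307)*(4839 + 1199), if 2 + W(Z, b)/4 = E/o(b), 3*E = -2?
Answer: -3517237646/135 ≈ -2.6054e+7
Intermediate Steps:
E = -2/3 (E = (1/3)*(-2) = -2/3 ≈ -0.66667)
o(a) = -5 + 5*a (o(a) = 5*(-1 + a) = -5 + 5*a)
W(Z, b) = -8 - 8/(3*(-5 + 5*b)) (W(Z, b) = -8 + 4*(-2/(3*(-5 + 5*b))) = -8 - 8/(3*(-5 + 5*b)))
(W(35, x(3, 5)) - 4307)*(4839 + 1199) = (8*(14 - 15*(-8))/(15*(-1 - 8)) - 4307)*(4839 + 1199) = ((8/15)*(14 + 120)/(-9) - 4307)*6038 = ((8/15)*(-1/9)*134 - 4307)*6038 = (-1072/135 - 4307)*6038 = -582517/135*6038 = -3517237646/135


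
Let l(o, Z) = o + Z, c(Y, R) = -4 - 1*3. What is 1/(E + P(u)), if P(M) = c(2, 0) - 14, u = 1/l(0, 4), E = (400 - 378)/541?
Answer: -541/11339 ≈ -0.047711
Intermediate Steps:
c(Y, R) = -7 (c(Y, R) = -4 - 3 = -7)
E = 22/541 (E = 22*(1/541) = 22/541 ≈ 0.040665)
l(o, Z) = Z + o
u = ¼ (u = 1/(4 + 0) = 1/4 = ¼ ≈ 0.25000)
P(M) = -21 (P(M) = -7 - 14 = -21)
1/(E + P(u)) = 1/(22/541 - 21) = 1/(-11339/541) = -541/11339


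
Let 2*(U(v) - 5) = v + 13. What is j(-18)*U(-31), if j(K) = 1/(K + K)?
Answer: ⅑ ≈ 0.11111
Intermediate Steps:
j(K) = 1/(2*K)
U(v) = 23/2 + v/2 (U(v) = 5 + (v + 13)/2 = 5 + (13 + v)/2 = 5 + (13/2 + v/2) = 23/2 + v/2)
j(-18)*U(-31) = ((½)/(-18))*(23/2 + (½)*(-31)) = ((½)*(-1/18))*(23/2 - 31/2) = -1/36*(-4) = ⅑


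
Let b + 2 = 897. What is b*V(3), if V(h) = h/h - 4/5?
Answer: 179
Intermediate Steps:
b = 895 (b = -2 + 897 = 895)
V(h) = 1/5 (V(h) = 1 - 4*1/5 = 1 - 4/5 = 1/5)
b*V(3) = 895*(1/5) = 179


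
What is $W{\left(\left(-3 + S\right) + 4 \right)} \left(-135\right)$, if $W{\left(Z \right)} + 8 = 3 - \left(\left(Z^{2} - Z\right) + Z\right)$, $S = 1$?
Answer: $1215$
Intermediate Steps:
$W{\left(Z \right)} = -5 - Z^{2}$ ($W{\left(Z \right)} = -8 - \left(-3 + Z^{2}\right) = -5 - Z^{2}$)
$W{\left(\left(-3 + S\right) + 4 \right)} \left(-135\right) = \left(-5 - \left(\left(-3 + 1\right) + 4\right)^{2}\right) \left(-135\right) = \left(-5 - \left(-2 + 4\right)^{2}\right) \left(-135\right) = \left(-5 - 2^{2}\right) \left(-135\right) = \left(-5 - 4\right) \left(-135\right) = \left(-9\right) \left(-135\right) = 1215$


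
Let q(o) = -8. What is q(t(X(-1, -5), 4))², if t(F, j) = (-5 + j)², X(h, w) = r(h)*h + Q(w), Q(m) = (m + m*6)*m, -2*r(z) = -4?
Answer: 64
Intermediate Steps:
r(z) = 2 (r(z) = -½*(-4) = 2)
Q(m) = 7*m² (Q(m) = (m + 6*m)*m = (7*m)*m = 7*m²)
X(h, w) = 2*h + 7*w²
q(t(X(-1, -5), 4))² = (-8)² = 64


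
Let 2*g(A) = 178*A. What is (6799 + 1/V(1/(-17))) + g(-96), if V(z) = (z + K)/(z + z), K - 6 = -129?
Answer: -1825269/1046 ≈ -1745.0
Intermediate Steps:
g(A) = 89*A (g(A) = (178*A)/2 = 89*A)
K = -123 (K = 6 - 129 = -123)
V(z) = (-123 + z)/(2*z) (V(z) = (z - 123)/(z + z) = (-123 + z)/((2*z)) = (-123 + z)*(1/(2*z)) = (-123 + z)/(2*z))
(6799 + 1/V(1/(-17))) + g(-96) = (6799 + 1/((-123 + 1/(-17))/(2*(1/(-17))))) + 89*(-96) = (6799 + 1/((-123 - 1/17)/(2*(-1/17)))) - 8544 = (6799 + 1/((1/2)*(-17)*(-2092/17))) - 8544 = (6799 + 1/1046) - 8544 = 7111755/1046 - 8544 = -1825269/1046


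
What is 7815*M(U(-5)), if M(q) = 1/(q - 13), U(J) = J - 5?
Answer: -7815/23 ≈ -339.78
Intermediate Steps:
U(J) = -5 + J
M(q) = 1/(-13 + q)
7815*M(U(-5)) = 7815/(-13 + (-5 - 5)) = 7815/(-13 - 10) = 7815/(-23) = 7815*(-1/23) = -7815/23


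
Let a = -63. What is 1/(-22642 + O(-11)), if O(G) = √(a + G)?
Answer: -11321/256330119 - I*√74/512660238 ≈ -4.4166e-5 - 1.678e-8*I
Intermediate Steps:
O(G) = √(-63 + G)
1/(-22642 + O(-11)) = 1/(-22642 + √(-63 - 11)) = 1/(-22642 + √(-74)) = 1/(-22642 + I*√74)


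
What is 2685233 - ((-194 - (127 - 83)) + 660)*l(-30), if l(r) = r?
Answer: 2697893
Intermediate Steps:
2685233 - ((-194 - (127 - 83)) + 660)*l(-30) = 2685233 - ((-194 - (127 - 83)) + 660)*(-30) = 2685233 - ((-194 - 1*44) + 660)*(-30) = 2685233 - ((-194 - 44) + 660)*(-30) = 2685233 - (-238 + 660)*(-30) = 2685233 - 422*(-30) = 2685233 - 1*(-12660) = 2685233 + 12660 = 2697893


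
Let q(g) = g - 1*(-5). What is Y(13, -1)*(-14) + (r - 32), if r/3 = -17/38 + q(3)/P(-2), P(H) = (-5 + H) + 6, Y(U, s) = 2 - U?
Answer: 3673/38 ≈ 96.658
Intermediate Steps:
q(g) = 5 + g (q(g) = g + 5 = 5 + g)
P(H) = 1 + H
r = -963/38 (r = 3*(-17/38 + (5 + 3)/(1 - 2)) = 3*(-17*1/38 + 8/(-1)) = 3*(-17/38 + 8*(-1)) = 3*(-17/38 - 8) = 3*(-321/38) = -963/38 ≈ -25.342)
Y(13, -1)*(-14) + (r - 32) = (2 - 1*13)*(-14) + (-963/38 - 32) = (2 - 13)*(-14) - 2179/38 = -11*(-14) - 2179/38 = 154 - 2179/38 = 3673/38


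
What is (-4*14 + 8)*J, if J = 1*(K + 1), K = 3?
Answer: -192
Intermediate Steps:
J = 4 (J = 1*(3 + 1) = 1*4 = 4)
(-4*14 + 8)*J = (-4*14 + 8)*4 = (-56 + 8)*4 = -48*4 = -192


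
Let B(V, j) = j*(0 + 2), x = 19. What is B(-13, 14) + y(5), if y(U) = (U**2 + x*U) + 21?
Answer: 169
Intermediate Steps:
y(U) = 21 + U**2 + 19*U (y(U) = (U**2 + 19*U) + 21 = 21 + U**2 + 19*U)
B(V, j) = 2*j (B(V, j) = j*2 = 2*j)
B(-13, 14) + y(5) = 2*14 + (21 + 5**2 + 19*5) = 28 + (21 + 25 + 95) = 28 + 141 = 169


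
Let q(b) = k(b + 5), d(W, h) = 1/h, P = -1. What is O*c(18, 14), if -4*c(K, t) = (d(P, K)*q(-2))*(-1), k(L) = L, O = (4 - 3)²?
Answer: 1/24 ≈ 0.041667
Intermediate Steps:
O = 1 (O = 1² = 1)
q(b) = 5 + b (q(b) = b + 5 = 5 + b)
c(K, t) = 3/(4*K) (c(K, t) = -(5 - 2)/K*(-1)/4 = -3/K*(-1)/4 = -(-3)/(4*K) = 3/(4*K))
O*c(18, 14) = 1*((¾)/18) = 1*((¾)*(1/18)) = 1*(1/24) = 1/24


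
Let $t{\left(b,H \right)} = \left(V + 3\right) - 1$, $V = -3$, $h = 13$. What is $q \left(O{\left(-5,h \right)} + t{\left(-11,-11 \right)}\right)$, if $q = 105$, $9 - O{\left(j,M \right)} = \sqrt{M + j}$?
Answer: $840 - 210 \sqrt{2} \approx 543.02$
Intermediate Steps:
$t{\left(b,H \right)} = -1$ ($t{\left(b,H \right)} = \left(-3 + 3\right) - 1 = 0 - 1 = -1$)
$O{\left(j,M \right)} = 9 - \sqrt{M + j}$
$q \left(O{\left(-5,h \right)} + t{\left(-11,-11 \right)}\right) = 105 \left(\left(9 - \sqrt{13 - 5}\right) - 1\right) = 105 \left(\left(9 - \sqrt{8}\right) - 1\right) = 105 \left(\left(9 - 2 \sqrt{2}\right) - 1\right) = 105 \left(8 - 2 \sqrt{2}\right) = 840 - 210 \sqrt{2}$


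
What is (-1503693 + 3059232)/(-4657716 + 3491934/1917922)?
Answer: -497233744993/1488855415703 ≈ -0.33397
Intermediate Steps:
(-1503693 + 3059232)/(-4657716 + 3491934/1917922) = 1555539/(-4657716 + 3491934*(1/1917922)) = 1555539/(-4657716 + 1745967/958961) = 1555539/(-4466566247109/958961) = 1555539*(-958961/4466566247109) = -497233744993/1488855415703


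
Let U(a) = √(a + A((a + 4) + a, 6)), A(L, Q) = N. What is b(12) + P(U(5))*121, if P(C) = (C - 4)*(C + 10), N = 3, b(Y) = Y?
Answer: -3860 + 1452*√2 ≈ -1806.6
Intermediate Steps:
A(L, Q) = 3
U(a) = √(3 + a) (U(a) = √(a + 3) = √(3 + a))
P(C) = (-4 + C)*(10 + C)
b(12) + P(U(5))*121 = 12 + (-40 + (√(3 + 5))² + 6*√(3 + 5))*121 = 12 + (-40 + (√8)² + 6*√8)*121 = 12 + (-40 + (2*√2)² + 6*(2*√2))*121 = 12 + (-40 + 8 + 12*√2)*121 = 12 + (-32 + 12*√2)*121 = 12 + (-3872 + 1452*√2) = -3860 + 1452*√2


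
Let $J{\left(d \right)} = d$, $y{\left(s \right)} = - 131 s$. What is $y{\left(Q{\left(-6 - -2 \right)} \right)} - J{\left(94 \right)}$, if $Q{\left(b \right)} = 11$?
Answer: $-1535$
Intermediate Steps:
$y{\left(Q{\left(-6 - -2 \right)} \right)} - J{\left(94 \right)} = \left(-131\right) 11 - 94 = -1441 - 94 = -1535$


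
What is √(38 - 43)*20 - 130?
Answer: -130 + 20*I*√5 ≈ -130.0 + 44.721*I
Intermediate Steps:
√(38 - 43)*20 - 130 = √(-5)*20 - 130 = (I*√5)*20 - 130 = 20*I*√5 - 130 = -130 + 20*I*√5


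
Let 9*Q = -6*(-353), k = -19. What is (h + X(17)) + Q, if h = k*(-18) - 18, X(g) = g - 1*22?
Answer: 1663/3 ≈ 554.33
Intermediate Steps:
Q = 706/3 (Q = (-6*(-353))/9 = (⅑)*2118 = 706/3 ≈ 235.33)
X(g) = -22 + g (X(g) = g - 22 = -22 + g)
h = 324 (h = -19*(-18) - 18 = 342 - 18 = 324)
(h + X(17)) + Q = (324 + (-22 + 17)) + 706/3 = (324 - 5) + 706/3 = 319 + 706/3 = 1663/3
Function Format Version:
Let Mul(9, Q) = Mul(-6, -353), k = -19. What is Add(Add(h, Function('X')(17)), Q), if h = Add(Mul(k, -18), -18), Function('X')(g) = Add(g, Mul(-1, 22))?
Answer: Rational(1663, 3) ≈ 554.33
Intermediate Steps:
Q = Rational(706, 3) (Q = Mul(Rational(1, 9), Mul(-6, -353)) = Mul(Rational(1, 9), 2118) = Rational(706, 3) ≈ 235.33)
Function('X')(g) = Add(-22, g) (Function('X')(g) = Add(g, -22) = Add(-22, g))
h = 324 (h = Add(Mul(-19, -18), -18) = Add(342, -18) = 324)
Add(Add(h, Function('X')(17)), Q) = Add(Add(324, Add(-22, 17)), Rational(706, 3)) = Add(Add(324, -5), Rational(706, 3)) = Add(319, Rational(706, 3)) = Rational(1663, 3)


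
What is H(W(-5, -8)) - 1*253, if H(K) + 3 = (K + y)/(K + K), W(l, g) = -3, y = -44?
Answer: -1489/6 ≈ -248.17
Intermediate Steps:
H(K) = -3 + (-44 + K)/(2*K) (H(K) = -3 + (K - 44)/(K + K) = -3 + (-44 + K)/((2*K)) = -3 + (-44 + K)*(1/(2*K)) = -3 + (-44 + K)/(2*K))
H(W(-5, -8)) - 1*253 = (-5/2 - 22/(-3)) - 1*253 = (-5/2 - 22*(-⅓)) - 253 = (-5/2 + 22/3) - 253 = 29/6 - 253 = -1489/6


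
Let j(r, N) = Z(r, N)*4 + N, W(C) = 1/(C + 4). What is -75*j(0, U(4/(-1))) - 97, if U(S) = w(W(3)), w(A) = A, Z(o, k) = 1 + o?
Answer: -2854/7 ≈ -407.71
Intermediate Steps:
W(C) = 1/(4 + C)
U(S) = 1/7 (U(S) = 1/(4 + 3) = 1/7)
j(r, N) = 4 + N + 4*r (j(r, N) = (1 + r)*4 + N = (4 + 4*r) + N = 4 + N + 4*r)
-75*j(0, U(4/(-1))) - 97 = -75*(4 + 1/7 + 4*0) - 97 = -75*(4 + 1/7 + 0) - 97 = -75*29/7 - 97 = -2175/7 - 97 = -2854/7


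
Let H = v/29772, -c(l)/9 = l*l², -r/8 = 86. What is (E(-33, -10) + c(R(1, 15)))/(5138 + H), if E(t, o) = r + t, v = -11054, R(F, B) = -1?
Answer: -10598832/76478741 ≈ -0.13859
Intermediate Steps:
r = -688 (r = -8*86 = -688)
c(l) = -9*l³ (c(l) = -9*l*l² = -9*l³)
H = -5527/14886 (H = -11054/29772 = -11054*1/29772 = -5527/14886 ≈ -0.37129)
E(t, o) = -688 + t
(E(-33, -10) + c(R(1, 15)))/(5138 + H) = ((-688 - 33) - 9*(-1)³)/(5138 - 5527/14886) = (-721 - 9*(-1))/(76478741/14886) = (-721 + 9)*(14886/76478741) = -712*14886/76478741 = -10598832/76478741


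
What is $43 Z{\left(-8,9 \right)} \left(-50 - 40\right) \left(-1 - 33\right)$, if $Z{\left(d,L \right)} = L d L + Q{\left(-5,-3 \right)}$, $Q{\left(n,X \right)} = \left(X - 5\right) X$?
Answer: $-82105920$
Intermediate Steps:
$Q{\left(n,X \right)} = X \left(-5 + X\right)$ ($Q{\left(n,X \right)} = \left(-5 + X\right) X = X \left(-5 + X\right)$)
$Z{\left(d,L \right)} = 24 + d L^{2}$ ($Z{\left(d,L \right)} = L d L - 3 \left(-5 - 3\right) = d L^{2} - -24 = d L^{2} + 24 = 24 + d L^{2}$)
$43 Z{\left(-8,9 \right)} \left(-50 - 40\right) \left(-1 - 33\right) = 43 \left(24 - 8 \cdot 9^{2}\right) \left(-50 - 40\right) \left(-1 - 33\right) = 43 \left(24 - 648\right) \left(\left(-90\right) \left(-34\right)\right) = 43 \left(24 - 648\right) 3060 = 43 \left(-624\right) 3060 = \left(-26832\right) 3060 = -82105920$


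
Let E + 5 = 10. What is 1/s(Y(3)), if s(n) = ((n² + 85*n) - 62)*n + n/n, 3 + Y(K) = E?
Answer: 1/225 ≈ 0.0044444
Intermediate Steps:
E = 5 (E = -5 + 10 = 5)
Y(K) = 2 (Y(K) = -3 + 5 = 2)
s(n) = 1 + n*(-62 + n² + 85*n) (s(n) = (-62 + n² + 85*n)*n + 1 = n*(-62 + n² + 85*n) + 1 = 1 + n*(-62 + n² + 85*n))
1/s(Y(3)) = 1/(1 + 2³ - 62*2 + 85*2²) = 1/(1 + 8 - 124 + 85*4) = 1/(1 + 8 - 124 + 340) = 1/225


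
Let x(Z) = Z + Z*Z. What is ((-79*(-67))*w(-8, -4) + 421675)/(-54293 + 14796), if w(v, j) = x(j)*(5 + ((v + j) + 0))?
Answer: 22937/39497 ≈ 0.58073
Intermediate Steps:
x(Z) = Z + Z²
w(v, j) = j*(1 + j)*(5 + j + v) (w(v, j) = (j*(1 + j))*(5 + ((v + j) + 0)) = (j*(1 + j))*(5 + ((j + v) + 0)) = (j*(1 + j))*(5 + (j + v)) = (j*(1 + j))*(5 + j + v) = j*(1 + j)*(5 + j + v))
((-79*(-67))*w(-8, -4) + 421675)/(-54293 + 14796) = ((-79*(-67))*(-4*(1 - 4)*(5 - 4 - 8)) + 421675)/(-54293 + 14796) = (5293*(-4*(-3)*(-7)) + 421675)/(-39497) = (5293*(-84) + 421675)*(-1/39497) = (-444612 + 421675)*(-1/39497) = -22937*(-1/39497) = 22937/39497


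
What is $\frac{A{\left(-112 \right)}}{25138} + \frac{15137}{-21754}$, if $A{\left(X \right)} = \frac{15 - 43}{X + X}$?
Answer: $- \frac{1522044747}{2187408208} \approx -0.69582$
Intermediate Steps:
$A{\left(X \right)} = - \frac{14}{X}$ ($A{\left(X \right)} = - \frac{28}{2 X} = - 28 \frac{1}{2 X} = - \frac{14}{X}$)
$\frac{A{\left(-112 \right)}}{25138} + \frac{15137}{-21754} = \frac{\left(-14\right) \frac{1}{-112}}{25138} + \frac{15137}{-21754} = \left(-14\right) \left(- \frac{1}{112}\right) \frac{1}{25138} + 15137 \left(- \frac{1}{21754}\right) = \frac{1}{8} \cdot \frac{1}{25138} - \frac{15137}{21754} = \frac{1}{201104} - \frac{15137}{21754} = - \frac{1522044747}{2187408208}$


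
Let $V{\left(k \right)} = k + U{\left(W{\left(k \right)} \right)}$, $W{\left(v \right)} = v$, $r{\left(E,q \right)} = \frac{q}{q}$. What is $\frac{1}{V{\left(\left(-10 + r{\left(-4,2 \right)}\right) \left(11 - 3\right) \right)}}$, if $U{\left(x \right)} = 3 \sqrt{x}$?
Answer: $- \frac{1}{81} - \frac{i \sqrt{2}}{324} \approx -0.012346 - 0.0043649 i$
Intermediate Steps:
$r{\left(E,q \right)} = 1$
$V{\left(k \right)} = k + 3 \sqrt{k}$
$\frac{1}{V{\left(\left(-10 + r{\left(-4,2 \right)}\right) \left(11 - 3\right) \right)}} = \frac{1}{\left(-10 + 1\right) \left(11 - 3\right) + 3 \sqrt{\left(-10 + 1\right) \left(11 - 3\right)}} = \frac{1}{\left(-9\right) 8 + 3 \sqrt{\left(-9\right) 8}} = \frac{1}{-72 + 3 \sqrt{-72}} = \frac{1}{-72 + 3 \cdot 6 i \sqrt{2}} = \frac{1}{-72 + 18 i \sqrt{2}}$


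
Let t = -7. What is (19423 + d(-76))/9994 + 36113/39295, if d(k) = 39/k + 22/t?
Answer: 597966108149/208923970360 ≈ 2.8621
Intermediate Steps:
d(k) = -22/7 + 39/k (d(k) = 39/k + 22/(-7) = 39/k + 22*(-⅐) = 39/k - 22/7 = -22/7 + 39/k)
(19423 + d(-76))/9994 + 36113/39295 = (19423 + (-22/7 + 39/(-76)))/9994 + 36113/39295 = (19423 + (-22/7 + 39*(-1/76)))*(1/9994) + 36113*(1/39295) = (19423 + (-22/7 - 39/76))*(1/9994) + 36113/39295 = (19423 - 1945/532)*(1/9994) + 36113/39295 = (10331091/532)*(1/9994) + 36113/39295 = 10331091/5316808 + 36113/39295 = 597966108149/208923970360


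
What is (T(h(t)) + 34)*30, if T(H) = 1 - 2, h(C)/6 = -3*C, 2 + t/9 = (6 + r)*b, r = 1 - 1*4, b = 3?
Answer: 990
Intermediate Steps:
r = -3 (r = 1 - 4 = -3)
t = 63 (t = -18 + 9*((6 - 3)*3) = -18 + 9*(3*3) = -18 + 9*9 = -18 + 81 = 63)
h(C) = -18*C (h(C) = 6*(-3*C) = -18*C)
T(H) = -1
(T(h(t)) + 34)*30 = (-1 + 34)*30 = 33*30 = 990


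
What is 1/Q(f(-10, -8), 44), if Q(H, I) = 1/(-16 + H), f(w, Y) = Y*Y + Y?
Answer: 40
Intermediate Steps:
f(w, Y) = Y + Y**2 (f(w, Y) = Y**2 + Y = Y + Y**2)
1/Q(f(-10, -8), 44) = 1/(1/(-16 - 8*(1 - 8))) = 1/(1/(-16 - 8*(-7))) = 1/(1/(-16 + 56)) = 1/(1/40) = 40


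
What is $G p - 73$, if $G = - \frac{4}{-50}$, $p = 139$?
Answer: $- \frac{1547}{25} \approx -61.88$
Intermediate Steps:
$G = \frac{2}{25}$ ($G = \left(-4\right) \left(- \frac{1}{50}\right) = \frac{2}{25} \approx 0.08$)
$G p - 73 = \frac{2}{25} \cdot 139 - 73 = \frac{278}{25} - 73 = - \frac{1547}{25}$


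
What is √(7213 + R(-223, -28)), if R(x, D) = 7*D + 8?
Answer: 5*√281 ≈ 83.815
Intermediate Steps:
R(x, D) = 8 + 7*D
√(7213 + R(-223, -28)) = √(7213 + (8 + 7*(-28))) = √(7213 + (8 - 196)) = √(7213 - 188) = √7025 = 5*√281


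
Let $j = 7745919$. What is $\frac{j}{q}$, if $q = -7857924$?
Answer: $- \frac{2581973}{2619308} \approx -0.98575$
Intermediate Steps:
$\frac{j}{q} = \frac{7745919}{-7857924} = 7745919 \left(- \frac{1}{7857924}\right) = - \frac{2581973}{2619308}$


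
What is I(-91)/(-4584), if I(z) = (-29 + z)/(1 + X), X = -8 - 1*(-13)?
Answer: 5/1146 ≈ 0.0043630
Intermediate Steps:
X = 5 (X = -8 + 13 = 5)
I(z) = -29/6 + z/6 (I(z) = (-29 + z)/(1 + 5) = (-29 + z)/6 = (-29 + z)*(⅙) = -29/6 + z/6)
I(-91)/(-4584) = (-29/6 + (⅙)*(-91))/(-4584) = (-29/6 - 91/6)*(-1/4584) = -20*(-1/4584) = 5/1146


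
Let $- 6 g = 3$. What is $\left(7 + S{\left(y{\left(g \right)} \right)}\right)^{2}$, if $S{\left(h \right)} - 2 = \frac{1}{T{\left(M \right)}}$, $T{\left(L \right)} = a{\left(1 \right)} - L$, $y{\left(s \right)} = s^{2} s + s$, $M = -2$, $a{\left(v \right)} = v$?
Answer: $\frac{784}{9} \approx 87.111$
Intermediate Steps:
$g = - \frac{1}{2}$ ($g = \left(- \frac{1}{6}\right) 3 = - \frac{1}{2} \approx -0.5$)
$y{\left(s \right)} = s + s^{3}$ ($y{\left(s \right)} = s^{3} + s = s + s^{3}$)
$T{\left(L \right)} = 1 - L$
$S{\left(h \right)} = \frac{7}{3}$ ($S{\left(h \right)} = 2 + \frac{1}{1 - -2} = 2 + \frac{1}{1 + 2} = 2 + \frac{1}{3} = \frac{7}{3}$)
$\left(7 + S{\left(y{\left(g \right)} \right)}\right)^{2} = \left(7 + \frac{7}{3}\right)^{2} = \left(\frac{28}{3}\right)^{2} = \frac{784}{9}$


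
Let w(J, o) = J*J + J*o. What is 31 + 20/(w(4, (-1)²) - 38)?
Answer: 269/9 ≈ 29.889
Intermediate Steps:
w(J, o) = J² + J*o
31 + 20/(w(4, (-1)²) - 38) = 31 + 20/(4*(4 + (-1)²) - 38) = 31 + 20/(4*(4 + 1) - 38) = 31 + 20/(4*5 - 38) = 31 + 20/(20 - 38) = 31 + 20/(-18) = 31 + 20*(-1/18) = 31 - 10/9 = 269/9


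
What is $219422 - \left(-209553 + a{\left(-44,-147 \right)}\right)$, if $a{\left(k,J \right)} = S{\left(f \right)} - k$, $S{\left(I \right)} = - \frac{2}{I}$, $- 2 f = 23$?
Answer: $\frac{9865409}{23} \approx 4.2893 \cdot 10^{5}$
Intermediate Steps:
$f = - \frac{23}{2}$ ($f = \left(- \frac{1}{2}\right) 23 = - \frac{23}{2} \approx -11.5$)
$a{\left(k,J \right)} = \frac{4}{23} - k$ ($a{\left(k,J \right)} = - \frac{2}{- \frac{23}{2}} - k = \left(-2\right) \left(- \frac{2}{23}\right) - k = \frac{4}{23} - k$)
$219422 - \left(-209553 + a{\left(-44,-147 \right)}\right) = 219422 + \left(209553 - \left(\frac{4}{23} - -44\right)\right) = 219422 + \left(209553 - \left(\frac{4}{23} + 44\right)\right) = 219422 + \left(209553 - \frac{1016}{23}\right) = 219422 + \frac{4818703}{23} = \frac{9865409}{23}$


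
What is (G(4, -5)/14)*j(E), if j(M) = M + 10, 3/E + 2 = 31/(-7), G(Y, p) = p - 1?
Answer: -143/35 ≈ -4.0857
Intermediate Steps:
G(Y, p) = -1 + p
E = -7/15 (E = 3/(-2 + 31/(-7)) = 3/(-2 + 31*(-⅐)) = 3/(-2 - 31/7) = 3/(-45/7) = 3*(-7/45) = -7/15 ≈ -0.46667)
j(M) = 10 + M
(G(4, -5)/14)*j(E) = ((-1 - 5)/14)*(10 - 7/15) = -6*1/14*(143/15) = -3/7*143/15 = -143/35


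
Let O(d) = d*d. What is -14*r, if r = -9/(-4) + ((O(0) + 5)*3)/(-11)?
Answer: -273/22 ≈ -12.409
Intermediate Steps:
O(d) = d²
r = 39/44 (r = -9/(-4) + ((0² + 5)*3)/(-11) = -9*(-¼) + ((0 + 5)*3)*(-1/11) = 9/4 + (5*3)*(-1/11) = 9/4 + 15*(-1/11) = 9/4 - 15/11 = 39/44 ≈ 0.88636)
-14*r = -14*39/44 = -273/22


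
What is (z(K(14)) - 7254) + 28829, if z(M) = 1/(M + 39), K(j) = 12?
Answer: 1100326/51 ≈ 21575.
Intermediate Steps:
z(M) = 1/(39 + M)
(z(K(14)) - 7254) + 28829 = (1/(39 + 12) - 7254) + 28829 = (1/51 - 7254) + 28829 = -369953/51 + 28829 = 1100326/51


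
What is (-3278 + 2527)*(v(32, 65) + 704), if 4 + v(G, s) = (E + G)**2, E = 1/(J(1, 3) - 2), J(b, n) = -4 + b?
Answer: -32128531/25 ≈ -1.2851e+6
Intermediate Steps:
E = -1/5 (E = 1/((-4 + 1) - 2) = 1/(-3 - 2) = 1/(-5) = -1/5 ≈ -0.20000)
v(G, s) = -4 + (-1/5 + G)**2
(-3278 + 2527)*(v(32, 65) + 704) = (-3278 + 2527)*((-4 + (-1 + 5*32)**2/25) + 704) = -751*((-4 + (-1 + 160)**2/25) + 704) = -751*((-4 + (1/25)*159**2) + 704) = -751*((-4 + (1/25)*25281) + 704) = -751*((-4 + 25281/25) + 704) = -751*(25181/25 + 704) = -751*42781/25 = -32128531/25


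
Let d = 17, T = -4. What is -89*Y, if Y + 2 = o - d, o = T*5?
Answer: 3471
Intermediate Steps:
o = -20 (o = -4*5 = -20)
Y = -39 (Y = -2 + (-20 - 1*17) = -2 + (-20 - 17) = -2 - 37 = -39)
-89*Y = -89*(-39) = 3471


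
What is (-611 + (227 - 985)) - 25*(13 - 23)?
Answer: -1119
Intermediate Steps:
(-611 + (227 - 985)) - 25*(13 - 23) = (-611 - 758) - 25*(-10) = -1369 + 250 = -1119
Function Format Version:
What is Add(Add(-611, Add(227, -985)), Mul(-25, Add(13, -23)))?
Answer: -1119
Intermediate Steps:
Add(Add(-611, Add(227, -985)), Mul(-25, Add(13, -23))) = Add(Add(-611, -758), Mul(-25, -10)) = Add(-1369, 250) = -1119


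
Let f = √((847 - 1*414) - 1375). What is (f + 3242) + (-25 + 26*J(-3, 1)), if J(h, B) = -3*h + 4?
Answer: 3555 + I*√942 ≈ 3555.0 + 30.692*I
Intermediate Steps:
J(h, B) = 4 - 3*h
f = I*√942 (f = √((847 - 414) - 1375) = √(433 - 1375) = √(-942) = I*√942 ≈ 30.692*I)
(f + 3242) + (-25 + 26*J(-3, 1)) = (I*√942 + 3242) + (-25 + 26*(4 - 3*(-3))) = (3242 + I*√942) + (-25 + 26*(4 + 9)) = (3242 + I*√942) + (-25 + 26*13) = (3242 + I*√942) + (-25 + 338) = (3242 + I*√942) + 313 = 3555 + I*√942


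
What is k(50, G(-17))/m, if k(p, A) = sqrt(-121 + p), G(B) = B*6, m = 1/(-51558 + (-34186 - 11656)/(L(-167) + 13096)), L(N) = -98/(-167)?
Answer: -56385852077*I*sqrt(71)/1093565 ≈ -4.3447e+5*I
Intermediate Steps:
L(N) = 98/167 (L(N) = -98*(-1/167) = 98/167)
m = -1093565/56385852077 (m = 1/(-51558 + (-34186 - 11656)/(98/167 + 13096)) = 1/(-51558 - 45842/2187130/167) = 1/(-51558 - 45842*167/2187130) = 1/(-51558 - 3827807/1093565) = 1/(-56385852077/1093565) = -1093565/56385852077 ≈ -1.9394e-5)
G(B) = 6*B
k(50, G(-17))/m = sqrt(-121 + 50)/(-1093565/56385852077) = sqrt(-71)*(-56385852077/1093565) = (I*sqrt(71))*(-56385852077/1093565) = -56385852077*I*sqrt(71)/1093565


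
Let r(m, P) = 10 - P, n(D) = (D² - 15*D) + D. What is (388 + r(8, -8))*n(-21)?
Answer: 298410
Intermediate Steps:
n(D) = D² - 14*D
(388 + r(8, -8))*n(-21) = (388 + (10 - 1*(-8)))*(-21*(-14 - 21)) = (388 + (10 + 8))*(-21*(-35)) = (388 + 18)*735 = 406*735 = 298410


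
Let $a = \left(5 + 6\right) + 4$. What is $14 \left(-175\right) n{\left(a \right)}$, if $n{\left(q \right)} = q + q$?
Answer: $-73500$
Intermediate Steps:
$a = 15$ ($a = 11 + 4 = 15$)
$n{\left(q \right)} = 2 q$
$14 \left(-175\right) n{\left(a \right)} = 14 \left(-175\right) 2 \cdot 15 = \left(-2450\right) 30 = -73500$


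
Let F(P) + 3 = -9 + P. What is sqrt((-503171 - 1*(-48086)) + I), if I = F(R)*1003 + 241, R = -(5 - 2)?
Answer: I*sqrt(469889) ≈ 685.48*I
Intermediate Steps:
R = -3 (R = -1*3 = -3)
F(P) = -12 + P (F(P) = -3 + (-9 + P) = -12 + P)
I = -14804 (I = (-12 - 3)*1003 + 241 = -15*1003 + 241 = -15045 + 241 = -14804)
sqrt((-503171 - 1*(-48086)) + I) = sqrt((-503171 - 1*(-48086)) - 14804) = sqrt((-503171 + 48086) - 14804) = sqrt(-455085 - 14804) = sqrt(-469889) = I*sqrt(469889)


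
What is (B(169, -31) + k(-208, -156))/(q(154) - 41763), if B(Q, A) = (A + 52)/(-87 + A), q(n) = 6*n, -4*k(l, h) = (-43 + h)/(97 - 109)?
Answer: 12245/115656048 ≈ 0.00010587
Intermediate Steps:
k(l, h) = -43/48 + h/48 (k(l, h) = -(-43 + h)/(4*(97 - 109)) = -(-43 + h)/(4*(-12)) = -(-43 + h)*(-1)/(4*12) = -(43/12 - h/12)/4 = -43/48 + h/48)
B(Q, A) = (52 + A)/(-87 + A)
(B(169, -31) + k(-208, -156))/(q(154) - 41763) = ((52 - 31)/(-87 - 31) + (-43/48 + (1/48)*(-156)))/(6*154 - 41763) = (21/(-118) + (-43/48 - 13/4))/(924 - 41763) = (-1/118*21 - 199/48)/(-40839) = (-21/118 - 199/48)*(-1/40839) = -12245/2832*(-1/40839) = 12245/115656048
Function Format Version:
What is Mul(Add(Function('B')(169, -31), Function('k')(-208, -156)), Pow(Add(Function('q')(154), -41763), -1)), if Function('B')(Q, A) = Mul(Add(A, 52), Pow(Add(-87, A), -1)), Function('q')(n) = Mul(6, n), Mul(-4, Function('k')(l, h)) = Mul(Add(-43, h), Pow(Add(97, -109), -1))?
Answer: Rational(12245, 115656048) ≈ 0.00010587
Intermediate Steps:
Function('k')(l, h) = Add(Rational(-43, 48), Mul(Rational(1, 48), h)) (Function('k')(l, h) = Mul(Rational(-1, 4), Mul(Add(-43, h), Pow(Add(97, -109), -1))) = Mul(Rational(-1, 4), Mul(Add(-43, h), Pow(-12, -1))) = Mul(Rational(-1, 4), Mul(Add(-43, h), Rational(-1, 12))) = Mul(Rational(-1, 4), Add(Rational(43, 12), Mul(Rational(-1, 12), h))) = Add(Rational(-43, 48), Mul(Rational(1, 48), h)))
Function('B')(Q, A) = Mul(Pow(Add(-87, A), -1), Add(52, A)) (Function('B')(Q, A) = Mul(Add(52, A), Pow(Add(-87, A), -1)) = Mul(Pow(Add(-87, A), -1), Add(52, A)))
Mul(Add(Function('B')(169, -31), Function('k')(-208, -156)), Pow(Add(Function('q')(154), -41763), -1)) = Mul(Add(Mul(Pow(Add(-87, -31), -1), Add(52, -31)), Add(Rational(-43, 48), Mul(Rational(1, 48), -156))), Pow(Add(Mul(6, 154), -41763), -1)) = Mul(Add(Mul(Pow(-118, -1), 21), Add(Rational(-43, 48), Rational(-13, 4))), Pow(Add(924, -41763), -1)) = Mul(Add(Mul(Rational(-1, 118), 21), Rational(-199, 48)), Pow(-40839, -1)) = Mul(Add(Rational(-21, 118), Rational(-199, 48)), Rational(-1, 40839)) = Mul(Rational(-12245, 2832), Rational(-1, 40839)) = Rational(12245, 115656048)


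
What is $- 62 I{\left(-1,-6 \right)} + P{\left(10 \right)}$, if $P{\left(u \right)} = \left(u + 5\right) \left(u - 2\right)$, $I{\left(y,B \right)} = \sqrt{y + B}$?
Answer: $120 - 62 i \sqrt{7} \approx 120.0 - 164.04 i$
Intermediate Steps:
$I{\left(y,B \right)} = \sqrt{B + y}$
$P{\left(u \right)} = \left(-2 + u\right) \left(5 + u\right)$ ($P{\left(u \right)} = \left(5 + u\right) \left(-2 + u\right) = \left(-2 + u\right) \left(5 + u\right)$)
$- 62 I{\left(-1,-6 \right)} + P{\left(10 \right)} = - 62 \sqrt{-6 - 1} + \left(-10 + 10^{2} + 3 \cdot 10\right) = - 62 \sqrt{-7} + \left(-10 + 100 + 30\right) = - 62 i \sqrt{7} + 120 = 120 - 62 i \sqrt{7}$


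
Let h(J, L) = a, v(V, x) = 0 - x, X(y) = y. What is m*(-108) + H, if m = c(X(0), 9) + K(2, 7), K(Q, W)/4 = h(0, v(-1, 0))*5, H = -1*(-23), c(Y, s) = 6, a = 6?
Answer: -13585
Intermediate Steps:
v(V, x) = -x
H = 23
h(J, L) = 6
K(Q, W) = 120 (K(Q, W) = 4*(6*5) = 4*30 = 120)
m = 126 (m = 6 + 120 = 126)
m*(-108) + H = 126*(-108) + 23 = -13608 + 23 = -13585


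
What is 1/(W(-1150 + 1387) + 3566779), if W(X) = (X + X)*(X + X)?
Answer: 1/3791455 ≈ 2.6375e-7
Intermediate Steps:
W(X) = 4*X² (W(X) = (2*X)*(2*X) = 4*X²)
1/(W(-1150 + 1387) + 3566779) = 1/(4*(-1150 + 1387)² + 3566779) = 1/(4*237² + 3566779) = 1/(4*56169 + 3566779) = 1/(224676 + 3566779) = 1/3791455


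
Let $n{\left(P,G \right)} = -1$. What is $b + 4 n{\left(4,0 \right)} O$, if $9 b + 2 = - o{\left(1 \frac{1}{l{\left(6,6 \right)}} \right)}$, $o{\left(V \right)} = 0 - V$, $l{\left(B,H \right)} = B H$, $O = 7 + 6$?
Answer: $- \frac{16919}{324} \approx -52.219$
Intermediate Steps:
$O = 13$
$o{\left(V \right)} = - V$
$b = - \frac{71}{324}$ ($b = - \frac{2}{9} + \frac{\left(-1\right) \left(- \frac{1}{6 \cdot 6}\right)}{9} = - \frac{2}{9} + \frac{\left(-1\right) \left(- \frac{1}{36}\right)}{9} = - \frac{2}{9} + \frac{1}{9} \cdot \frac{1}{36} = - \frac{2}{9} + \frac{1}{324} = - \frac{71}{324} \approx -0.21914$)
$b + 4 n{\left(4,0 \right)} O = - \frac{71}{324} + 4 \left(-1\right) 13 = - \frac{71}{324} - 52 = - \frac{16919}{324}$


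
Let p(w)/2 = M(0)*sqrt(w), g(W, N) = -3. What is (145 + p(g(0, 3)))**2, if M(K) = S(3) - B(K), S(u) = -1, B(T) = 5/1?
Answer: 20593 - 3480*I*sqrt(3) ≈ 20593.0 - 6027.5*I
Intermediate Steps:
B(T) = 5 (B(T) = 5*1 = 5)
M(K) = -6 (M(K) = -1 - 1*5 = -1 - 5 = -6)
p(w) = -12*sqrt(w) (p(w) = 2*(-6*sqrt(w)) = -12*sqrt(w))
(145 + p(g(0, 3)))**2 = (145 - 12*I*sqrt(3))**2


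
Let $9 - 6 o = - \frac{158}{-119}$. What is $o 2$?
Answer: $\frac{913}{357} \approx 2.5574$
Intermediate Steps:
$o = \frac{913}{714}$ ($o = \frac{3}{2} - \frac{\left(-158\right) \frac{1}{-119}}{6} = \frac{3}{2} - \frac{\left(-158\right) \left(- \frac{1}{119}\right)}{6} = \frac{3}{2} - \frac{79}{357} = \frac{913}{714} \approx 1.2787$)
$o 2 = \frac{913}{714} \cdot 2 = \frac{913}{357}$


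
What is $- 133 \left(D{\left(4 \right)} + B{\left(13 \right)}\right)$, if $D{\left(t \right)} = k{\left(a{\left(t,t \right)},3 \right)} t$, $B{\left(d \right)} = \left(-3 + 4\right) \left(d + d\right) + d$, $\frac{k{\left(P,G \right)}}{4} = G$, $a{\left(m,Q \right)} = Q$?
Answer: $-11571$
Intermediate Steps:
$k{\left(P,G \right)} = 4 G$
$B{\left(d \right)} = 3 d$ ($B{\left(d \right)} = 1 \cdot 2 d + d = 2 d + d = 3 d$)
$D{\left(t \right)} = 12 t$ ($D{\left(t \right)} = 4 \cdot 3 t = 12 t$)
$- 133 \left(D{\left(4 \right)} + B{\left(13 \right)}\right) = - 133 \left(12 \cdot 4 + 3 \cdot 13\right) = - 133 \left(48 + 39\right) = \left(-133\right) 87 = -11571$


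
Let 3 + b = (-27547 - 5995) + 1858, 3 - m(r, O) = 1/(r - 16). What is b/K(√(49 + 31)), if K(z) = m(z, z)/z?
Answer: 2534960/1681 - 68950912*√5/1681 ≈ -90211.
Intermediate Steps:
m(r, O) = 3 - 1/(-16 + r) (m(r, O) = 3 - 1/(r - 16) = 3 - 1/(-16 + r))
b = -31687 (b = -3 + ((-27547 - 5995) + 1858) = -3 + (-33542 + 1858) = -3 - 31684 = -31687)
K(z) = (-49 + 3*z)/(z*(-16 + z)) (K(z) = ((-49 + 3*z)/(-16 + z))/z = (-49 + 3*z)/(z*(-16 + z)))
b/K(√(49 + 31)) = -31687*√(49 + 31)*(-16 + √(49 + 31))/(-49 + 3*√(49 + 31)) = -31687*4*√5*(-16 + √80)/(-49 + 3*√80) = -31687*4*√5*(-16 + 4*√5)/(-49 + 3*(4*√5)) = -31687*4*√5*(-16 + 4*√5)/(-49 + 12*√5) = -126748*√5*(-16 + 4*√5)/(-49 + 12*√5)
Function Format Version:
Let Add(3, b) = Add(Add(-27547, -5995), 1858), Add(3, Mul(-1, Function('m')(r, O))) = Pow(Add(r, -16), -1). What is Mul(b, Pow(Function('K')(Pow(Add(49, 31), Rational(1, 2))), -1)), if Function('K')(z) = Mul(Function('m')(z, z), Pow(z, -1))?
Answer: Add(Rational(2534960, 1681), Mul(Rational(-68950912, 1681), Pow(5, Rational(1, 2)))) ≈ -90211.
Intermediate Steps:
Function('m')(r, O) = Add(3, Mul(-1, Pow(Add(-16, r), -1))) (Function('m')(r, O) = Add(3, Mul(-1, Pow(Add(r, -16), -1))) = Add(3, Mul(-1, Pow(Add(-16, r), -1))))
b = -31687 (b = Add(-3, Add(Add(-27547, -5995), 1858)) = Add(-3, Add(-33542, 1858)) = Add(-3, -31684) = -31687)
Function('K')(z) = Mul(Pow(z, -1), Pow(Add(-16, z), -1), Add(-49, Mul(3, z))) (Function('K')(z) = Mul(Mul(Pow(Add(-16, z), -1), Add(-49, Mul(3, z))), Pow(z, -1)) = Mul(Pow(z, -1), Pow(Add(-16, z), -1), Add(-49, Mul(3, z))))
Mul(b, Pow(Function('K')(Pow(Add(49, 31), Rational(1, 2))), -1)) = Mul(-31687, Pow(Mul(Pow(Pow(Add(49, 31), Rational(1, 2)), -1), Pow(Add(-16, Pow(Add(49, 31), Rational(1, 2))), -1), Add(-49, Mul(3, Pow(Add(49, 31), Rational(1, 2))))), -1)) = Mul(-31687, Pow(Mul(Pow(Pow(80, Rational(1, 2)), -1), Pow(Add(-16, Pow(80, Rational(1, 2))), -1), Add(-49, Mul(3, Pow(80, Rational(1, 2))))), -1)) = Mul(-31687, Pow(Mul(Pow(Mul(4, Pow(5, Rational(1, 2))), -1), Pow(Add(-16, Mul(4, Pow(5, Rational(1, 2)))), -1), Add(-49, Mul(3, Mul(4, Pow(5, Rational(1, 2)))))), -1)) = Mul(-31687, Pow(Mul(Mul(Rational(1, 20), Pow(5, Rational(1, 2))), Pow(Add(-16, Mul(4, Pow(5, Rational(1, 2)))), -1), Add(-49, Mul(12, Pow(5, Rational(1, 2))))), -1)) = Mul(-31687, Pow(Mul(Rational(1, 20), Pow(5, Rational(1, 2)), Pow(Add(-16, Mul(4, Pow(5, Rational(1, 2)))), -1), Add(-49, Mul(12, Pow(5, Rational(1, 2))))), -1)) = Mul(-31687, Mul(4, Pow(5, Rational(1, 2)), Pow(Add(-49, Mul(12, Pow(5, Rational(1, 2)))), -1), Add(-16, Mul(4, Pow(5, Rational(1, 2)))))) = Mul(-126748, Pow(5, Rational(1, 2)), Pow(Add(-49, Mul(12, Pow(5, Rational(1, 2)))), -1), Add(-16, Mul(4, Pow(5, Rational(1, 2)))))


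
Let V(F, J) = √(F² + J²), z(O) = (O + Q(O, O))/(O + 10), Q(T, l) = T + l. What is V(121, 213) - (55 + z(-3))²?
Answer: -141376/49 + √60010 ≈ -2640.3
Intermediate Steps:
z(O) = 3*O/(10 + O) (z(O) = (O + (O + O))/(O + 10) = (O + 2*O)/(10 + O) = (3*O)/(10 + O) = 3*O/(10 + O))
V(121, 213) - (55 + z(-3))² = √(121² + 213²) - (55 + 3*(-3)/(10 - 3))² = √(14641 + 45369) - (55 + 3*(-3)/7)² = √60010 - (55 + 3*(-3)*(⅐))² = √60010 - (55 - 9/7)² = √60010 - (376/7)² = √60010 - 1*141376/49 = √60010 - 141376/49 = -141376/49 + √60010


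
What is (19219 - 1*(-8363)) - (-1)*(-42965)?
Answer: -15383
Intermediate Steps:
(19219 - 1*(-8363)) - (-1)*(-42965) = (19219 + 8363) - 1*42965 = 27582 - 42965 = -15383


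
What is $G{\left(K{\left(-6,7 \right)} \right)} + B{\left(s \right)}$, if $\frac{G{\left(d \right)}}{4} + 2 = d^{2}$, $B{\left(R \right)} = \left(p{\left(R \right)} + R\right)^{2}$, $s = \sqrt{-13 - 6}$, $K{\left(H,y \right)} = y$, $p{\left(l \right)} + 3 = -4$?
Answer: $218 - 14 i \sqrt{19} \approx 218.0 - 61.025 i$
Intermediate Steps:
$p{\left(l \right)} = -7$ ($p{\left(l \right)} = -3 - 4 = -7$)
$s = i \sqrt{19}$ ($s = \sqrt{-19} = i \sqrt{19} \approx 4.3589 i$)
$B{\left(R \right)} = \left(-7 + R\right)^{2}$
$G{\left(d \right)} = -8 + 4 d^{2}$
$G{\left(K{\left(-6,7 \right)} \right)} + B{\left(s \right)} = \left(-8 + 4 \cdot 7^{2}\right) + \left(-7 + i \sqrt{19}\right)^{2} = \left(-8 + 4 \cdot 49\right) + \left(-7 + i \sqrt{19}\right)^{2} = \left(-8 + 196\right) + \left(-7 + i \sqrt{19}\right)^{2} = 188 + \left(-7 + i \sqrt{19}\right)^{2}$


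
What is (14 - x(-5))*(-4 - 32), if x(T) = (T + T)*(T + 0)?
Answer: 1296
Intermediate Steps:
x(T) = 2*T² (x(T) = (2*T)*T = 2*T²)
(14 - x(-5))*(-4 - 32) = (14 - 2*(-5)²)*(-4 - 32) = (14 - 2*25)*(-36) = (14 - 1*50)*(-36) = (14 - 50)*(-36) = -36*(-36) = 1296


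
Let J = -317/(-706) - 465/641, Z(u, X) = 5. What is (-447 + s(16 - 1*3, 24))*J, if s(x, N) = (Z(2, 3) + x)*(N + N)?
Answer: -52163781/452546 ≈ -115.27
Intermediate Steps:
s(x, N) = 2*N*(5 + x) (s(x, N) = (5 + x)*(N + N) = (5 + x)*(2*N) = 2*N*(5 + x))
J = -125093/452546 (J = -317*(-1/706) - 465*1/641 = 317/706 - 465/641 = -125093/452546 ≈ -0.27642)
(-447 + s(16 - 1*3, 24))*J = (-447 + 2*24*(5 + (16 - 1*3)))*(-125093/452546) = (-447 + 2*24*(5 + (16 - 3)))*(-125093/452546) = (-447 + 2*24*(5 + 13))*(-125093/452546) = (-447 + 2*24*18)*(-125093/452546) = (-447 + 864)*(-125093/452546) = 417*(-125093/452546) = -52163781/452546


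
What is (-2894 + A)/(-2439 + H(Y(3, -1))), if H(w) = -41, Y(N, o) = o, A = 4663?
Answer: -1769/2480 ≈ -0.71331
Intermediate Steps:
(-2894 + A)/(-2439 + H(Y(3, -1))) = (-2894 + 4663)/(-2439 - 41) = 1769/(-2480) = 1769*(-1/2480) = -1769/2480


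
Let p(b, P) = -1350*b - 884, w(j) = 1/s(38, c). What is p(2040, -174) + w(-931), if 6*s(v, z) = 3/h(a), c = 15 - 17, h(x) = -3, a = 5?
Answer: -2754890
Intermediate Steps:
c = -2
s(v, z) = -⅙ (s(v, z) = (3/(-3))/6 = (3*(-⅓))/6 = (⅙)*(-1) = -⅙)
w(j) = -6 (w(j) = 1/(-⅙) = -6)
p(b, P) = -884 - 1350*b
p(2040, -174) + w(-931) = (-884 - 1350*2040) - 6 = (-884 - 2754000) - 6 = -2754884 - 6 = -2754890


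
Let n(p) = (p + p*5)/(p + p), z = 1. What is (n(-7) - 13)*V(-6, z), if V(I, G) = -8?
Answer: 80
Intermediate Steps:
n(p) = 3 (n(p) = (p + 5*p)/((2*p)) = (6*p)*(1/(2*p)) = 3)
(n(-7) - 13)*V(-6, z) = (3 - 13)*(-8) = -10*(-8) = 80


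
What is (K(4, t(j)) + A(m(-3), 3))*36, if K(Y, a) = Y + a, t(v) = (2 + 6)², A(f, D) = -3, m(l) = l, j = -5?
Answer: 2340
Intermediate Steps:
t(v) = 64 (t(v) = 8² = 64)
(K(4, t(j)) + A(m(-3), 3))*36 = ((4 + 64) - 3)*36 = (68 - 3)*36 = 65*36 = 2340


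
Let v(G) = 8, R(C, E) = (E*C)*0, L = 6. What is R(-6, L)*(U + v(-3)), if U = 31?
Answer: 0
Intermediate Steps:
R(C, E) = 0 (R(C, E) = (C*E)*0 = 0)
R(-6, L)*(U + v(-3)) = 0*(31 + 8) = 0*39 = 0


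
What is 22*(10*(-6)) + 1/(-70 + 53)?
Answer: -22441/17 ≈ -1320.1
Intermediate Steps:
22*(10*(-6)) + 1/(-70 + 53) = 22*(-60) + 1/(-17) = -1320 - 1/17 = -22441/17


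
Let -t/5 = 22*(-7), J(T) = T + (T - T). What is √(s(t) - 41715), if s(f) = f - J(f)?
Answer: 9*I*√515 ≈ 204.24*I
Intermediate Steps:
J(T) = T (J(T) = T + 0 = T)
t = 770 (t = -110*(-7) = -5*(-154) = 770)
s(f) = 0 (s(f) = f - f = 0)
√(s(t) - 41715) = √(0 - 41715) = √(-41715) = 9*I*√515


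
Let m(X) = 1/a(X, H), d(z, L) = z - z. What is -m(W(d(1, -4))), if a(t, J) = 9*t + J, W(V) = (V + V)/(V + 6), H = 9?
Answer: -1/9 ≈ -0.11111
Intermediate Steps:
d(z, L) = 0
W(V) = 2*V/(6 + V) (W(V) = (2*V)/(6 + V) = 2*V/(6 + V))
a(t, J) = J + 9*t
m(X) = 1/(9 + 9*X)
-m(W(d(1, -4))) = -1/(9*(1 + 2*0/(6 + 0))) = -1/(9*(1 + 2*0/6)) = -1/(9*(1 + 2*0*(1/6))) = -1/(9*(1 + 0)) = -1/(9*1) = -1/9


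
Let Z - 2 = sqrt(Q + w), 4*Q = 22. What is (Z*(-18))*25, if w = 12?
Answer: -900 - 225*sqrt(70) ≈ -2782.5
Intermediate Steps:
Q = 11/2 (Q = (1/4)*22 = 11/2 ≈ 5.5000)
Z = 2 + sqrt(70)/2 (Z = 2 + sqrt(11/2 + 12) = 2 + sqrt(35/2) = 2 + sqrt(70)/2 ≈ 6.1833)
(Z*(-18))*25 = ((2 + sqrt(70)/2)*(-18))*25 = (-36 - 9*sqrt(70))*25 = -900 - 225*sqrt(70)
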